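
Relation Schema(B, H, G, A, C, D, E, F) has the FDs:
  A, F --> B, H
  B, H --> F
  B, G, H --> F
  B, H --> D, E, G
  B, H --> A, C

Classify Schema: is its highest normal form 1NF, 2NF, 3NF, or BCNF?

Candidate keys: {A, F}, {B, H}. Prime attributes: {A, B, F, H}.
The left-hand side of every FD is a superkey, so BCNF is satisfied.

BCNF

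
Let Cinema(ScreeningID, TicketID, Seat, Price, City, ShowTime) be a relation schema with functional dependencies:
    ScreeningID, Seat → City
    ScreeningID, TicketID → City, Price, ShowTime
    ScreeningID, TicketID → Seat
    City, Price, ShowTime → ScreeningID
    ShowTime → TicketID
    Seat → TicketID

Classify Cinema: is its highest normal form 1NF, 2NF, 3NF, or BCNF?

3NF

Candidate keys: {City, Price, ShowTime}, {ScreeningID, Seat}, {ScreeningID, ShowTime}, {ScreeningID, TicketID}. Prime attributes: {City, Price, ScreeningID, Seat, ShowTime, TicketID}.
For ShowTime → TicketID we have {ShowTime}⁺ = {ShowTime, TicketID}; {ShowTime} is not a superkey, so BCNF fails.
But every attribute on its right side ({TicketID}) is prime, and the same holds for every other non-superkey FD, so 3NF still holds.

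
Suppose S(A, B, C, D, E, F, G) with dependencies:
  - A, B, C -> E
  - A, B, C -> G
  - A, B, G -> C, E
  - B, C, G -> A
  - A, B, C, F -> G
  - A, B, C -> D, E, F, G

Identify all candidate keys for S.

Attributes never on any right-hand side: {B} — every candidate key must contain it.
{A, B, C} is a candidate key since {A, B, C}⁺ = {A, B, C, D, E, F, G} covers every attribute.
{A, B, G} is a candidate key since {A, B, G}⁺ = {A, B, C, D, E, F, G} covers every attribute.
{B, C, G} is a candidate key since {B, C, G}⁺ = {A, B, C, D, E, F, G} covers every attribute.
Any other superkey properly contains one of these, so there are no further candidate keys.

{A, B, C}, {A, B, G}, {B, C, G}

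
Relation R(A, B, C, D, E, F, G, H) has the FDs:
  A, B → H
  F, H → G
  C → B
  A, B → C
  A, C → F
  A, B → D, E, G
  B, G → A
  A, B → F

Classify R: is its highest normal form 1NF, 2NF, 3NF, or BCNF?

Candidate keys: {A, B}, {A, C}, {B, F, H}, {B, G}, {C, F, H}, {C, G}. Prime attributes: {A, B, C, F, G, H}.
For F, H → G we have {F, H}⁺ = {F, G, H}; {F, H} is not a superkey, so BCNF fails.
Its right-hand attributes {G} are all prime, as are those of every other non-superkey FD — the relation is in 3NF.

3NF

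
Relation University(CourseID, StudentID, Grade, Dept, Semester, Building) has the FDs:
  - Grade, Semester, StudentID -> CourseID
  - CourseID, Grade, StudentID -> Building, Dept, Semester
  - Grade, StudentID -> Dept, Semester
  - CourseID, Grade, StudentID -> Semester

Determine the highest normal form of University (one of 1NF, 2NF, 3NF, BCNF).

BCNF

Candidate key: {Grade, StudentID}. Prime attributes: {Grade, StudentID}.
The left-hand side of every FD is a superkey, so BCNF is satisfied.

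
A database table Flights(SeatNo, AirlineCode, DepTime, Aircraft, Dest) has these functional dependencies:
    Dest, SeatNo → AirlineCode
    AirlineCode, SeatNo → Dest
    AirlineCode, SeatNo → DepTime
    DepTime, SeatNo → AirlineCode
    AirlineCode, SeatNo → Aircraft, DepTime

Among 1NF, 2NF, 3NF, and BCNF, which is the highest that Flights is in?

Candidate keys: {AirlineCode, SeatNo}, {DepTime, SeatNo}, {Dest, SeatNo}. Prime attributes: {AirlineCode, DepTime, Dest, SeatNo}.
The left-hand side of every FD is a superkey, so BCNF is satisfied.

BCNF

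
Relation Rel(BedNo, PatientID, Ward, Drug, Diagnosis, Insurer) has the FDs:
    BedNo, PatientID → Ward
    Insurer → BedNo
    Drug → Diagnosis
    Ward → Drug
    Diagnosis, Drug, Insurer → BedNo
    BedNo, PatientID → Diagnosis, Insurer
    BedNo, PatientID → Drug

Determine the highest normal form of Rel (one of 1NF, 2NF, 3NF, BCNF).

2NF

Candidate keys: {BedNo, PatientID}, {Insurer, PatientID}. Prime attributes: {BedNo, Insurer, PatientID}.
For Insurer → BedNo we have {Insurer}⁺ = {BedNo, Insurer}; {Insurer} is not a superkey, so BCNF fails.
Drug → Diagnosis determines the non-prime attribute {Diagnosis} from a non-superkey — 3NF is violated.
No proper subset of a key has a non-prime attribute in its closure, so there is no partial dependency; 2NF holds.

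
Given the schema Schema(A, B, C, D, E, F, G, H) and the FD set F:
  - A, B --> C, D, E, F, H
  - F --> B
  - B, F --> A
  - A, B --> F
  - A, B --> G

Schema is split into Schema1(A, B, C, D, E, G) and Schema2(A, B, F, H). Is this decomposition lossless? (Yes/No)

Yes

The shared attributes are {A, B} and {A, B}⁺ = {A, B, C, D, E, F, G, H}.
Schema1 is contained in that closure, so Schema1 ∩ Schema2 --> Schema1 holds and the join is lossless.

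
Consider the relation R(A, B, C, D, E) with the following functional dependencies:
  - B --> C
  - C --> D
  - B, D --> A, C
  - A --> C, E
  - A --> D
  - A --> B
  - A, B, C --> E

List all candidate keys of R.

{A}, {B}

{A}⁺ = {A, B, C, D, E} — all of the relation — so {A} is a candidate key.
{B}⁺ = {A, B, C, D, E} — all of the relation — so {B} is a candidate key.
These are minimal and exhaustive — every other superkey contains one of them.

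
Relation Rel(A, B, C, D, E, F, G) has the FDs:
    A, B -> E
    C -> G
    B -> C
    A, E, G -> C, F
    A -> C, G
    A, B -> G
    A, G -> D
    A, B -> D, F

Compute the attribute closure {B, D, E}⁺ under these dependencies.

{B, C, D, E, G}

Start with {B, D, E}.
B -> C applies; add {C} → now {B, C, D, E}.
C -> G applies; add {G} → now {B, C, D, E, G}.
No further FD applies.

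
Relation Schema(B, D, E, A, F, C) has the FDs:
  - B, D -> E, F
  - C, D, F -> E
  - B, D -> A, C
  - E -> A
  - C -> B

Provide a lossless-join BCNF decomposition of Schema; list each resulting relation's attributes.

Candidate keys of the original relation: {B, D}, {C, D}.
{A, B, C, D, E, F}: {E} determines {A, E} here but is not a superkey — split on E -> A, giving {A, E} and {B, C, D, E, F}.
{A, E} is in BCNF.
{B, C, D, E, F}: {C} determines {B, C} here but is not a superkey — split on C -> B, giving {B, C} and {C, D, E, F}.
{B, C} is in BCNF.
{C, D, E, F} is in BCNF.

{A, E}; {B, C}; {C, D, E, F}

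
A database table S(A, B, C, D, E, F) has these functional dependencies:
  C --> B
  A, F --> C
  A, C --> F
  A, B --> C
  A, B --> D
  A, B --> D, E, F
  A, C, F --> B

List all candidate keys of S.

{A, B}, {A, C}, {A, F}

{A} never appears on the right of any FD, so every key must include it.
{A, B}⁺ = {A, B, C, D, E, F} — all of the relation — so {A, B} is a candidate key.
{A, C}⁺ = {A, B, C, D, E, F} — all of the relation — so {A, C} is a candidate key.
{A, F}⁺ = {A, B, C, D, E, F} — all of the relation — so {A, F} is a candidate key.
No proper subset of any of these is a key, and no other minimal superkey exists.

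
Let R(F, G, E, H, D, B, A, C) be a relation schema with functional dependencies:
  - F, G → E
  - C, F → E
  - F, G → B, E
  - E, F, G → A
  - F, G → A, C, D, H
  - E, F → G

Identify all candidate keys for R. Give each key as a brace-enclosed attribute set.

{F} never appears on the right of any FD, so every key must include it.
{C, F}⁺ = {A, B, C, D, E, F, G, H} — all of the relation — so {C, F} is a candidate key.
{E, F}⁺ = {A, B, C, D, E, F, G, H} — all of the relation — so {E, F} is a candidate key.
{F, G}⁺ = {A, B, C, D, E, F, G, H} — all of the relation — so {F, G} is a candidate key.
Any other superkey properly contains one of these, so there are no further candidate keys.

{C, F}, {E, F}, {F, G}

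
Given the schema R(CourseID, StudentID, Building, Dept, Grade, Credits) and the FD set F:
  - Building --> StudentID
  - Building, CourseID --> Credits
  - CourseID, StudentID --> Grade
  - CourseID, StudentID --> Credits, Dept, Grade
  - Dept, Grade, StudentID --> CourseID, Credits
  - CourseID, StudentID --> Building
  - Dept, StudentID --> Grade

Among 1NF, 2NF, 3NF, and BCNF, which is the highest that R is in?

Candidate keys: {Building, CourseID}, {Building, Dept}, {CourseID, StudentID}, {Dept, StudentID}. Prime attributes: {Building, CourseID, Dept, StudentID}.
Building --> StudentID: {Building}⁺ = {Building, StudentID}, which is not all of the attributes, so the left side is not a superkey — BCNF is violated.
Its right-hand attributes {StudentID} are all prime, as are those of every other non-superkey FD — the relation is in 3NF.

3NF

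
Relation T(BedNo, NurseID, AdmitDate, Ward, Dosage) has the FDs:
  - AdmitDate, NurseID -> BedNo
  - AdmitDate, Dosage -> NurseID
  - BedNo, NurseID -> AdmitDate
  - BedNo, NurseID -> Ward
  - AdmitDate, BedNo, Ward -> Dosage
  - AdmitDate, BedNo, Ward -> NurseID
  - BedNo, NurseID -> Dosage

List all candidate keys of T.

{AdmitDate, BedNo, Ward}, {AdmitDate, Dosage}, {AdmitDate, NurseID}, {BedNo, NurseID}

Closure of {AdmitDate, Dosage} is {AdmitDate, BedNo, Dosage, NurseID, Ward}, the whole schema; {AdmitDate, Dosage} is a candidate key.
Closure of {AdmitDate, NurseID} is {AdmitDate, BedNo, Dosage, NurseID, Ward}, the whole schema; {AdmitDate, NurseID} is a candidate key.
Closure of {BedNo, NurseID} is {AdmitDate, BedNo, Dosage, NurseID, Ward}, the whole schema; {BedNo, NurseID} is a candidate key.
Closure of {AdmitDate, BedNo, Ward} is {AdmitDate, BedNo, Dosage, NurseID, Ward}, the whole schema; {AdmitDate, BedNo, Ward} is a candidate key.
Any other superkey properly contains one of these, so there are no further candidate keys.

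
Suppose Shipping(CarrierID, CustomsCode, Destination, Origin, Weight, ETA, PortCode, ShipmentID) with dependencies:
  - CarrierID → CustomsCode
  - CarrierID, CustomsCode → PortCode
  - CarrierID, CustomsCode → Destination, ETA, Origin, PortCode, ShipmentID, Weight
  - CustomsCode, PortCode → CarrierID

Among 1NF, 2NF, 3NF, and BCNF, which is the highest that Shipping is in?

Candidate keys: {CarrierID}, {CustomsCode, PortCode}. Prime attributes: {CarrierID, CustomsCode, PortCode}.
Each dependency's left side is a superkey — BCNF holds.

BCNF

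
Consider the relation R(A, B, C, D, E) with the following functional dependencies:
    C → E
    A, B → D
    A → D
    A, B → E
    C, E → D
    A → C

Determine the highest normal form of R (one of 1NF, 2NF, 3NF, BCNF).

Candidate key: {A, B}. Prime attributes: {A, B}.
C → E: {C}⁺ = {C, D, E}, which is not all of the attributes, so the left side is not a superkey — BCNF is violated.
Because {E} is non-prime and the left side of C → E is not a superkey, the relation is not in 3NF.
{A} is a proper subset of the key {A, B}, and {A}⁺ contains the non-prime attributes {C, D, E} — a partial dependency, so 2NF is violated.

1NF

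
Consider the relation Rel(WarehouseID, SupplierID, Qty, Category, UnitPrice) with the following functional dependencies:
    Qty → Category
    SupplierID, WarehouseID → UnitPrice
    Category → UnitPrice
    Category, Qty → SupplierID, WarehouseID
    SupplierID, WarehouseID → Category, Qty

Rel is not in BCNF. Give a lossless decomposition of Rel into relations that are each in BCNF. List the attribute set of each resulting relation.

Candidate keys of the original relation: {Qty}, {SupplierID, WarehouseID}.
In {Category, Qty, SupplierID, UnitPrice, WarehouseID}, {Category} is not a superkey ({Category}⁺ restricted to this set is {Category, UnitPrice}), so split on Category → UnitPrice into {Category, UnitPrice} and {Category, Qty, SupplierID, WarehouseID}.
{Category, UnitPrice}: every determinant is a superkey — BCNF.
{Category, Qty, SupplierID, WarehouseID}: every determinant is a superkey — BCNF.

{Category, Qty, SupplierID, WarehouseID}; {Category, UnitPrice}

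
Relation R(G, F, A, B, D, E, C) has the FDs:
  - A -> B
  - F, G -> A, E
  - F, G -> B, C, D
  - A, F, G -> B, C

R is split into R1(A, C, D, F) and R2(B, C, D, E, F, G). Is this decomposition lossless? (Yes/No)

No

The shared attributes are {C, D, F} and {C, D, F}⁺ = {C, D, F}.
Neither R1 nor R2 is contained in that closure, so the decomposition is lossy.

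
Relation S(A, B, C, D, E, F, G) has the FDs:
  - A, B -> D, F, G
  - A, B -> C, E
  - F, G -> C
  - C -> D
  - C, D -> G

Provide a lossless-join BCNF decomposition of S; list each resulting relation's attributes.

{A, B, E, F, G}; {C, D, G}; {C, F}

Candidate key of the original relation: {A, B}.
Within {A, B, C, D, E, F, G}: {F, G}⁺ ∩ {A, B, C, D, E, F, G} = {C, D, F, G}, not the whole set, so F, G -> C, D violates BCNF; decompose into {C, D, F, G} and {A, B, E, F, G}.
Within {C, D, F, G}: {C}⁺ ∩ {C, D, F, G} = {C, D, G}, not the whole set, so C -> D, G violates BCNF; decompose into {C, D, G} and {C, F}.
{C, D, G} has no BCNF violation.
{C, F} has no BCNF violation.
{A, B, E, F, G} has no BCNF violation.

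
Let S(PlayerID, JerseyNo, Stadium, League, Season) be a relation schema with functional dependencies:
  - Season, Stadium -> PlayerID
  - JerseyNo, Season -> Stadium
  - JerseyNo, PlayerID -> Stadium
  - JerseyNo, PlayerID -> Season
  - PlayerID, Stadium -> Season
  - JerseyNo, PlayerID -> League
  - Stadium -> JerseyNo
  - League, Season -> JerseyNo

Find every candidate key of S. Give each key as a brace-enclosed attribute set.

{JerseyNo, PlayerID} is a candidate key since {JerseyNo, PlayerID}⁺ = {JerseyNo, League, PlayerID, Season, Stadium} covers every attribute.
{JerseyNo, Season} is a candidate key since {JerseyNo, Season}⁺ = {JerseyNo, League, PlayerID, Season, Stadium} covers every attribute.
{League, Season} is a candidate key since {League, Season}⁺ = {JerseyNo, League, PlayerID, Season, Stadium} covers every attribute.
{PlayerID, Stadium} is a candidate key since {PlayerID, Stadium}⁺ = {JerseyNo, League, PlayerID, Season, Stadium} covers every attribute.
{Season, Stadium} is a candidate key since {Season, Stadium}⁺ = {JerseyNo, League, PlayerID, Season, Stadium} covers every attribute.
These are minimal and exhaustive — every other superkey contains one of them.

{JerseyNo, PlayerID}, {JerseyNo, Season}, {League, Season}, {PlayerID, Stadium}, {Season, Stadium}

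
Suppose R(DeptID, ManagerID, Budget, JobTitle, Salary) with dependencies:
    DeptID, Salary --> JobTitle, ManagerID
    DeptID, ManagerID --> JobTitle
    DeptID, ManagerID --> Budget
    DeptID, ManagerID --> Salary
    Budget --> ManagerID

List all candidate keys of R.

{Budget, DeptID}, {DeptID, ManagerID}, {DeptID, Salary}

No FD produces {DeptID}, so it must be in every candidate key.
{Budget, DeptID}⁺ = {Budget, DeptID, JobTitle, ManagerID, Salary} — all of the relation — so {Budget, DeptID} is a candidate key.
{DeptID, ManagerID}⁺ = {Budget, DeptID, JobTitle, ManagerID, Salary} — all of the relation — so {DeptID, ManagerID} is a candidate key.
{DeptID, Salary}⁺ = {Budget, DeptID, JobTitle, ManagerID, Salary} — all of the relation — so {DeptID, Salary} is a candidate key.
No proper subset of any of these is a key, and no other minimal superkey exists.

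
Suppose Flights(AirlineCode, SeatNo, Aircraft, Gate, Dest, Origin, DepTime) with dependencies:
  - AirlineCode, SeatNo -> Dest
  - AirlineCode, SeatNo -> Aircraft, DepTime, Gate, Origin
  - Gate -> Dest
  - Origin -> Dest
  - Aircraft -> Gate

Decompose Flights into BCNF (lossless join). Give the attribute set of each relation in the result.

Candidate key of the original relation: {AirlineCode, SeatNo}.
Within {Aircraft, AirlineCode, DepTime, Dest, Gate, Origin, SeatNo}: {Gate}⁺ ∩ {Aircraft, AirlineCode, DepTime, Dest, Gate, Origin, SeatNo} = {Dest, Gate}, not the whole set, so Gate -> Dest violates BCNF; decompose into {Dest, Gate} and {Aircraft, AirlineCode, DepTime, Gate, Origin, SeatNo}.
{Dest, Gate} is in BCNF.
Within {Aircraft, AirlineCode, DepTime, Gate, Origin, SeatNo}: {Aircraft}⁺ ∩ {Aircraft, AirlineCode, DepTime, Gate, Origin, SeatNo} = {Aircraft, Gate}, not the whole set, so Aircraft -> Gate violates BCNF; decompose into {Aircraft, Gate} and {Aircraft, AirlineCode, DepTime, Origin, SeatNo}.
{Aircraft, Gate} is in BCNF.
{Aircraft, AirlineCode, DepTime, Origin, SeatNo} is in BCNF.

{Aircraft, AirlineCode, DepTime, Origin, SeatNo}; {Aircraft, Gate}; {Dest, Gate}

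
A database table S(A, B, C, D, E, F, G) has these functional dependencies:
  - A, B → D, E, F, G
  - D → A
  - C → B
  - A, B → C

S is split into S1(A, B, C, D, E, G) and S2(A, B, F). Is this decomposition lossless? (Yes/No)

S1 ∩ S2 = {A, B}; its closure under F is {A, B, C, D, E, F, G}.
This includes all of S1, so the common attributes are a superkey of S1 — the join is lossless.

Yes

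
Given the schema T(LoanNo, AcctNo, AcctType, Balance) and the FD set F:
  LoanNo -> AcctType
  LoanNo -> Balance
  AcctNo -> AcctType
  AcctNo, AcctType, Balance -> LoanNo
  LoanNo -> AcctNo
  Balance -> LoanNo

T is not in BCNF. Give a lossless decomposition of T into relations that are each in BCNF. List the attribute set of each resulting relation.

Candidate keys of the original relation: {Balance}, {LoanNo}.
In {AcctNo, AcctType, Balance, LoanNo}, {AcctNo} is not a superkey ({AcctNo}⁺ restricted to this set is {AcctNo, AcctType}), so split on AcctNo -> AcctType into {AcctNo, AcctType} and {AcctNo, Balance, LoanNo}.
{AcctNo, AcctType}: every determinant is a superkey — BCNF.
{AcctNo, Balance, LoanNo}: every determinant is a superkey — BCNF.

{AcctNo, AcctType}; {AcctNo, Balance, LoanNo}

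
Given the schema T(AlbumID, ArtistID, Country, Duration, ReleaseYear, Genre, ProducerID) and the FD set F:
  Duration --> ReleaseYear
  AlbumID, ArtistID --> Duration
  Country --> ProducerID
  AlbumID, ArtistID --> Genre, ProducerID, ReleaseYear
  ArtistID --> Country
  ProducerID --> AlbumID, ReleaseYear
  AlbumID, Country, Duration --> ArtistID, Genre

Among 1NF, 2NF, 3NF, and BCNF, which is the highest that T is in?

Candidate keys: {ArtistID}, {Country, Duration}. Prime attributes: {ArtistID, Country, Duration}.
Duration --> ReleaseYear: {Duration}⁺ = {Duration, ReleaseYear}, which is not all of the attributes, so the left side is not a superkey — BCNF is violated.
Duration --> ReleaseYear determines the non-prime attribute {ReleaseYear} from a non-superkey — 3NF is violated.
Since {Country} ⊂ {Country, Duration} and {Country}⁺ ⊇ {AlbumID, ProducerID, ReleaseYear} with {AlbumID, ProducerID, ReleaseYear} non-prime, there is a partial dependency; 2NF fails.

1NF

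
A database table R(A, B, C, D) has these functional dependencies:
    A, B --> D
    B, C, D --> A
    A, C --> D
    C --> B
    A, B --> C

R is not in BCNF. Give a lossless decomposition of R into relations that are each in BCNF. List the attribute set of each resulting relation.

{A, C, D}; {B, C}

Candidate keys of the original relation: {A, B}, {A, C}, {C, D}.
In {A, B, C, D}, {C} is not a superkey ({C}⁺ restricted to this set is {B, C}), so split on C --> B into {B, C} and {A, C, D}.
{B, C}: every determinant is a superkey — BCNF.
{A, C, D}: every determinant is a superkey — BCNF.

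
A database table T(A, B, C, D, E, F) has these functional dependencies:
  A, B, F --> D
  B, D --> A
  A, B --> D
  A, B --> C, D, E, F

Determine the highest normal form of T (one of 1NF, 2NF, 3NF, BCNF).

BCNF

Candidate keys: {A, B}, {B, D}. Prime attributes: {A, B, D}.
Every FD has a superkey on the left, so the relation is in BCNF.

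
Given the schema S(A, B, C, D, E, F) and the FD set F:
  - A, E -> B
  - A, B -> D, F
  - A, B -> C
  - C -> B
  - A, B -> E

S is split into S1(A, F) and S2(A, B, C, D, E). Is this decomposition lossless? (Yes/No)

S1 ∩ S2 = {A}; its closure under F is {A}.
The closure covers neither S1 nor S2 entirely; the join is not lossless.

No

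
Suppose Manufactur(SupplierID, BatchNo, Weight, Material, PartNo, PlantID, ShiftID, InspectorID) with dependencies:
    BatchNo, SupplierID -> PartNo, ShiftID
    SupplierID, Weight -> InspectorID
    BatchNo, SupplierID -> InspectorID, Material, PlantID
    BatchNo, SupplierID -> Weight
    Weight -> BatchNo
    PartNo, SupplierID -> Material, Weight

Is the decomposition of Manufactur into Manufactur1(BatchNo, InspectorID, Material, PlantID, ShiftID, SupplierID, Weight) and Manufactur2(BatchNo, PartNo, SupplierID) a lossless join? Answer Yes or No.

Yes

The shared attributes are {BatchNo, SupplierID} and {BatchNo, SupplierID}⁺ = {BatchNo, InspectorID, Material, PartNo, PlantID, ShiftID, SupplierID, Weight}.
Manufactur1 is contained in that closure, so Manufactur1 ∩ Manufactur2 -> Manufactur1 holds and the join is lossless.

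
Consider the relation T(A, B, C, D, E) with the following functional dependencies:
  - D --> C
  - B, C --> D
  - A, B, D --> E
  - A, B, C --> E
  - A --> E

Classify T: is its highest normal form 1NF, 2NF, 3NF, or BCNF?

Candidate keys: {A, B, C}, {A, B, D}. Prime attributes: {A, B, C, D}.
D --> C: {D}⁺ = {C, D}, which is not all of the attributes, so the left side is not a superkey — BCNF is violated.
A --> E determines the non-prime attribute {E} from a non-superkey — 3NF is violated.
{A} is a proper subset of the key {A, B, C}, and {A}⁺ contains the non-prime attribute {E} — a partial dependency, so 2NF is violated.

1NF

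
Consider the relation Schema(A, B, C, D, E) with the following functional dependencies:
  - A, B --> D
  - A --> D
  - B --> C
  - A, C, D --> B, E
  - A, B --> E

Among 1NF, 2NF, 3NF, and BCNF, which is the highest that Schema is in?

1NF

Candidate keys: {A, B}, {A, C}. Prime attributes: {A, B, C}.
A --> D: {A}⁺ = {A, D}, which is not all of the attributes, so the left side is not a superkey — BCNF is violated.
A --> D determines the non-prime attribute {D} from a non-superkey — 3NF is violated.
Since {A} ⊂ {A, B} and {A}⁺ ⊇ {D} with {D} non-prime, there is a partial dependency; 2NF fails.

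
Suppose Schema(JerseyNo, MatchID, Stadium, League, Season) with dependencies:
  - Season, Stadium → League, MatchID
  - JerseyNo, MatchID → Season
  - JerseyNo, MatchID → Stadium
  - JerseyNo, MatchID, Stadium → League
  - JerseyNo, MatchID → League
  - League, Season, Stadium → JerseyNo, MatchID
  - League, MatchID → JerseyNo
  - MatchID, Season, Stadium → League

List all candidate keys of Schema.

Closure of {JerseyNo, MatchID} is {JerseyNo, League, MatchID, Season, Stadium}, the whole schema; {JerseyNo, MatchID} is a candidate key.
Closure of {League, MatchID} is {JerseyNo, League, MatchID, Season, Stadium}, the whole schema; {League, MatchID} is a candidate key.
Closure of {Season, Stadium} is {JerseyNo, League, MatchID, Season, Stadium}, the whole schema; {Season, Stadium} is a candidate key.
These are minimal and exhaustive — every other superkey contains one of them.

{JerseyNo, MatchID}, {League, MatchID}, {Season, Stadium}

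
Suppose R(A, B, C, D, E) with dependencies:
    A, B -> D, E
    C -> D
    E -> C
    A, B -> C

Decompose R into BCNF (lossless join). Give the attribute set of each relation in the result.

{A, B, E}; {C, D}; {C, E}

Candidate key of the original relation: {A, B}.
In {A, B, C, D, E}, {C} is not a superkey ({C}⁺ restricted to this set is {C, D}), so split on C -> D into {C, D} and {A, B, C, E}.
{C, D} is in BCNF.
In {A, B, C, E}, {E} is not a superkey ({E}⁺ restricted to this set is {C, E}), so split on E -> C into {C, E} and {A, B, E}.
{C, E} is in BCNF.
{A, B, E} is in BCNF.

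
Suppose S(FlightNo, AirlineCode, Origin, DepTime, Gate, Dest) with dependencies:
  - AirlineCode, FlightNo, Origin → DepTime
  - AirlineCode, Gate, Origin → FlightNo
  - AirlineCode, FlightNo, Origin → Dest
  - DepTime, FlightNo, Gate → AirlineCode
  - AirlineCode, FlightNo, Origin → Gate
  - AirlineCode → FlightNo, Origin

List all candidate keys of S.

{AirlineCode}, {DepTime, FlightNo, Gate}

Closure of {AirlineCode} is {AirlineCode, DepTime, Dest, FlightNo, Gate, Origin}, the whole schema; {AirlineCode} is a candidate key.
Closure of {DepTime, FlightNo, Gate} is {AirlineCode, DepTime, Dest, FlightNo, Gate, Origin}, the whole schema; {DepTime, FlightNo, Gate} is a candidate key.
No proper subset of any of these is a key, and no other minimal superkey exists.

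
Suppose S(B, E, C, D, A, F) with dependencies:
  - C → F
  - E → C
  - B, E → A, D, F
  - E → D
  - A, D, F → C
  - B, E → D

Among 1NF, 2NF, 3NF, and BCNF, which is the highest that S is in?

1NF

Candidate key: {B, E}. Prime attributes: {B, E}.
For C → F we have {C}⁺ = {C, F}; {C} is not a superkey, so BCNF fails.
Because {F} is non-prime and the left side of C → F is not a superkey, the relation is not in 3NF.
The proper key subset {E} of {B, E} determines non-prime {C, D, F}, so the relation is not even in 2NF.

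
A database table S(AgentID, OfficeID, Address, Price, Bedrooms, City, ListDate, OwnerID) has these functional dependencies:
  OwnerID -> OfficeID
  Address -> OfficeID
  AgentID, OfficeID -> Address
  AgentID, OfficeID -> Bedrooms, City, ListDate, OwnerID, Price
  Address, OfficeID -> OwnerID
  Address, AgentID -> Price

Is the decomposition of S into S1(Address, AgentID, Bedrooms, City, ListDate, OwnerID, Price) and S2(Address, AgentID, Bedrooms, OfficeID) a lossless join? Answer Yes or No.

Yes

The shared attributes are {Address, AgentID, Bedrooms} and {Address, AgentID, Bedrooms}⁺ = {Address, AgentID, Bedrooms, City, ListDate, OfficeID, OwnerID, Price}.
S1 is contained in that closure, so S1 ∩ S2 -> S1 holds and the join is lossless.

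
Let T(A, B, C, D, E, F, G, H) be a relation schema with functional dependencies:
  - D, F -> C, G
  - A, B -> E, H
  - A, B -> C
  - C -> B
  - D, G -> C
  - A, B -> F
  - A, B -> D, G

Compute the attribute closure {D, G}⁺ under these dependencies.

{B, C, D, G}

Start with {D, G}.
D, G -> C applies; add {C} → now {C, D, G}.
C -> B applies; add {B} → now {B, C, D, G}.
No further FD applies.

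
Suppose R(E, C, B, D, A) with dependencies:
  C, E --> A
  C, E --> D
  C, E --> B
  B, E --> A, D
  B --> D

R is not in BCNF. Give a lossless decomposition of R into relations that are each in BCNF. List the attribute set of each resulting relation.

{A, B, E}; {B, C, E}; {B, D}

Candidate key of the original relation: {C, E}.
In {A, B, C, D, E}, {B, E} is not a superkey ({B, E}⁺ restricted to this set is {A, B, D, E}), so split on B, E --> A, D into {A, B, D, E} and {B, C, E}.
In {A, B, D, E}, {B} is not a superkey ({B}⁺ restricted to this set is {B, D}), so split on B --> D into {B, D} and {A, B, E}.
{B, D} is in BCNF.
{A, B, E} is in BCNF.
{B, C, E} is in BCNF.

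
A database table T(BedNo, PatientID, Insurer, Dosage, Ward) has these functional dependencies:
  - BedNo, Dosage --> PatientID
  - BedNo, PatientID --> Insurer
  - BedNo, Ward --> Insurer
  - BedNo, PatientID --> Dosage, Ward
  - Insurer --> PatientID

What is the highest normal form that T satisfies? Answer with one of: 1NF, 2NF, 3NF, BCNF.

Candidate keys: {BedNo, Dosage}, {BedNo, Insurer}, {BedNo, PatientID}, {BedNo, Ward}. Prime attributes: {BedNo, Dosage, Insurer, PatientID, Ward}.
For Insurer --> PatientID we have {Insurer}⁺ = {Insurer, PatientID}; {Insurer} is not a superkey, so BCNF fails.
Its right-hand attributes {PatientID} are all prime, as are those of every other non-superkey FD — the relation is in 3NF.

3NF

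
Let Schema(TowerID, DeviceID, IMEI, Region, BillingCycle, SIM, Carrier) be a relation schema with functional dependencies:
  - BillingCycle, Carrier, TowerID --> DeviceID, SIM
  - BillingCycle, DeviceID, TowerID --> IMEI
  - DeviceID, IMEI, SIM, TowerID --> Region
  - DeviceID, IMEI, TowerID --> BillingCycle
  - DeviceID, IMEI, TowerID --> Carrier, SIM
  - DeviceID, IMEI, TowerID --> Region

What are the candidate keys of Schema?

Attributes never on any right-hand side: {TowerID} — every candidate key must contain it.
{BillingCycle, Carrier, TowerID}⁺ = {BillingCycle, Carrier, DeviceID, IMEI, Region, SIM, TowerID}, which is every attribute, so {BillingCycle, Carrier, TowerID} is a candidate key.
{BillingCycle, DeviceID, TowerID}⁺ = {BillingCycle, Carrier, DeviceID, IMEI, Region, SIM, TowerID}, which is every attribute, so {BillingCycle, DeviceID, TowerID} is a candidate key.
{DeviceID, IMEI, TowerID}⁺ = {BillingCycle, Carrier, DeviceID, IMEI, Region, SIM, TowerID}, which is every attribute, so {DeviceID, IMEI, TowerID} is a candidate key.
These are minimal and exhaustive — every other superkey contains one of them.

{BillingCycle, Carrier, TowerID}, {BillingCycle, DeviceID, TowerID}, {DeviceID, IMEI, TowerID}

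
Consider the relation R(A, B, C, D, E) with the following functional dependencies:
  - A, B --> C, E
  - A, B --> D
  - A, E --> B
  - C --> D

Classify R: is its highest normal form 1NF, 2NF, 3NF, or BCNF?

2NF

Candidate keys: {A, B}, {A, E}. Prime attributes: {A, B, E}.
C --> D breaks BCNF: {C}⁺ = {C, D}, so {C} is not a superkey.
Because {D} is non-prime and the left side of C --> D is not a superkey, the relation is not in 3NF.
No proper subset of a key has a non-prime attribute in its closure, so there is no partial dependency; 2NF holds.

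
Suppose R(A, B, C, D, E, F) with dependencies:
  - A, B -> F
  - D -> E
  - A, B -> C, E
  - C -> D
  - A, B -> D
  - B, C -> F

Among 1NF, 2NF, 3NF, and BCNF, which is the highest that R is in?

2NF

Candidate key: {A, B}. Prime attributes: {A, B}.
D -> E breaks BCNF: {D}⁺ = {D, E}, so {D} is not a superkey.
D -> E determines the non-prime attribute {E} from a non-superkey — 3NF is violated.
No proper subset of a key has a non-prime attribute in its closure, so there is no partial dependency; 2NF holds.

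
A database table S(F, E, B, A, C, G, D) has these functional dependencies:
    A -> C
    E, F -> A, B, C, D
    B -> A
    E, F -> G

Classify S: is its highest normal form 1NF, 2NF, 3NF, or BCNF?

2NF

Candidate key: {E, F}. Prime attributes: {E, F}.
A -> C breaks BCNF: {A}⁺ = {A, C}, so {A} is not a superkey.
Because {C} is non-prime and the left side of A -> C is not a superkey, the relation is not in 3NF.
Checking every proper subset of each key, none determines a non-prime attribute — 2NF is satisfied.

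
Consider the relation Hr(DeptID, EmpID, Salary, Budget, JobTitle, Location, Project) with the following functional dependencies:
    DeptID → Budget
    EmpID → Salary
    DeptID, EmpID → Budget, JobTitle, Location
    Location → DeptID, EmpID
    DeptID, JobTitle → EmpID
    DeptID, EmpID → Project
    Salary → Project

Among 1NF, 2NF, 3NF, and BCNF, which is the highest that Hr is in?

1NF

Candidate keys: {DeptID, EmpID}, {DeptID, JobTitle}, {Location}. Prime attributes: {DeptID, EmpID, JobTitle, Location}.
DeptID → Budget: {DeptID}⁺ = {Budget, DeptID}, which is not all of the attributes, so the left side is not a superkey — BCNF is violated.
DeptID → Budget has non-prime {Budget} on the right and a non-superkey on the left, so 3NF fails.
{DeptID} is a proper subset of the key {DeptID, EmpID}, and {DeptID}⁺ contains the non-prime attribute {Budget} — a partial dependency, so 2NF is violated.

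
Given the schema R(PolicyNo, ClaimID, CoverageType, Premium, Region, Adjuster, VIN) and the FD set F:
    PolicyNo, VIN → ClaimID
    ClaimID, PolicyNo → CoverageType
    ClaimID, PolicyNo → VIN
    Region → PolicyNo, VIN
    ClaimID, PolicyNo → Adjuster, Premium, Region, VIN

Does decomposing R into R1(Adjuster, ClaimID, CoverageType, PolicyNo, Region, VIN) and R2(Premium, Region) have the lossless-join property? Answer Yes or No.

Yes

Common attributes: {Region}; their closure is {Adjuster, ClaimID, CoverageType, PolicyNo, Premium, Region, VIN}.
Since R1 ⊆ {Adjuster, ClaimID, CoverageType, PolicyNo, Premium, Region, VIN}, the intersection is a superkey of R1; the decomposition is lossless.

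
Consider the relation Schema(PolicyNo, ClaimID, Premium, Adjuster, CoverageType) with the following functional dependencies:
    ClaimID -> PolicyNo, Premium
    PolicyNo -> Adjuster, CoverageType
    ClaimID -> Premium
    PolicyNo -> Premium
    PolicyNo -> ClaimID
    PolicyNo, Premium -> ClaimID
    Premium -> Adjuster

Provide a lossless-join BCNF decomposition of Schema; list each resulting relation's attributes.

Candidate keys of the original relation: {ClaimID}, {PolicyNo}.
Within {Adjuster, ClaimID, CoverageType, PolicyNo, Premium}: {Premium}⁺ ∩ {Adjuster, ClaimID, CoverageType, PolicyNo, Premium} = {Adjuster, Premium}, not the whole set, so Premium -> Adjuster violates BCNF; decompose into {Adjuster, Premium} and {ClaimID, CoverageType, PolicyNo, Premium}.
{Adjuster, Premium} is in BCNF.
{ClaimID, CoverageType, PolicyNo, Premium} is in BCNF.

{Adjuster, Premium}; {ClaimID, CoverageType, PolicyNo, Premium}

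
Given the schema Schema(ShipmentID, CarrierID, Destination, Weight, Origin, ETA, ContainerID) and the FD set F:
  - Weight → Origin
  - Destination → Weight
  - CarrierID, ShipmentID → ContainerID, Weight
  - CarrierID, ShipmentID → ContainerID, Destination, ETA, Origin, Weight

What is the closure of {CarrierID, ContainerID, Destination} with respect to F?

{CarrierID, ContainerID, Destination, Origin, Weight}

Start with {CarrierID, ContainerID, Destination}.
Destination → Weight applies; add {Weight} → now {CarrierID, ContainerID, Destination, Weight}.
Weight → Origin applies; add {Origin} → now {CarrierID, ContainerID, Destination, Origin, Weight}.
No further FD applies.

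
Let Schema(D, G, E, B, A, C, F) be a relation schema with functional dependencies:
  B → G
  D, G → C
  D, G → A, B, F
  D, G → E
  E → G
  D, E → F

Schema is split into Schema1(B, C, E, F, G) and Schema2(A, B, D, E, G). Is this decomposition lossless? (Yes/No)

No

Schema1 ∩ Schema2 = {B, E, G}; its closure under F is {B, E, G}.
Schema1 ⊄ {B, E, G} and Schema2 ⊄ {B, E, G}, so the split is lossy.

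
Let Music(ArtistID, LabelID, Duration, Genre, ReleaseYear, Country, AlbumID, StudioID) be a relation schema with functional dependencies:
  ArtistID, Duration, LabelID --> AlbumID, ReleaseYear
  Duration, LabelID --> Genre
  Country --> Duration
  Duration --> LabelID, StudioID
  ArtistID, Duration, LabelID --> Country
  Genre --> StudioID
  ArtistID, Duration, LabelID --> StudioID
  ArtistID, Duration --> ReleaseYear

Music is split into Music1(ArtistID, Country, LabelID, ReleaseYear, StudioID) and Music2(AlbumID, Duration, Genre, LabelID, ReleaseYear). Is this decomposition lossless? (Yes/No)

Music1 ∩ Music2 = {LabelID, ReleaseYear}; its closure under F is {LabelID, ReleaseYear}.
Music1 ⊄ {LabelID, ReleaseYear} and Music2 ⊄ {LabelID, ReleaseYear}, so the split is lossy.

No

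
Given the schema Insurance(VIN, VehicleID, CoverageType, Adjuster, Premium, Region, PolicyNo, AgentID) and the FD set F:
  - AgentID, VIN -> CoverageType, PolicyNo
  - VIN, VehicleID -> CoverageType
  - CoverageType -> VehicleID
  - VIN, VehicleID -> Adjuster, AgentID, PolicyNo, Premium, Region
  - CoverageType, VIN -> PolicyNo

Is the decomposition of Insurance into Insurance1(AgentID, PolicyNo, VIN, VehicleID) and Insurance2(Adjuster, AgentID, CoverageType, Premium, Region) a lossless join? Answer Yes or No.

The shared attributes are {AgentID} and {AgentID}⁺ = {AgentID}.
The closure covers neither Insurance1 nor Insurance2 entirely; the join is not lossless.

No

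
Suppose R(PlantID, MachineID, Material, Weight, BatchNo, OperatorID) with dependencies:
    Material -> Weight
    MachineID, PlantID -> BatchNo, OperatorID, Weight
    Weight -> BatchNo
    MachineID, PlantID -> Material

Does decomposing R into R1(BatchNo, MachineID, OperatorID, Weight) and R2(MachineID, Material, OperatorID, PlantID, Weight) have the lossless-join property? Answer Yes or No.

Yes

Common attributes: {MachineID, OperatorID, Weight}; their closure is {BatchNo, MachineID, OperatorID, Weight}.
Since R1 ⊆ {BatchNo, MachineID, OperatorID, Weight}, the intersection is a superkey of R1; the decomposition is lossless.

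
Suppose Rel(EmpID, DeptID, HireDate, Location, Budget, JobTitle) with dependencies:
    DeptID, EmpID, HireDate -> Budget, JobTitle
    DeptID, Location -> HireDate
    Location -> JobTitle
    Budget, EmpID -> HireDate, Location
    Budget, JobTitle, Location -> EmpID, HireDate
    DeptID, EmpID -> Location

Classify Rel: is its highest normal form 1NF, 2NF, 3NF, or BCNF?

Candidate keys: {Budget, DeptID, Location}, {DeptID, EmpID}. Prime attributes: {Budget, DeptID, EmpID, Location}.
DeptID, Location -> HireDate: {DeptID, Location}⁺ = {DeptID, HireDate, JobTitle, Location}, which is not all of the attributes, so the left side is not a superkey — BCNF is violated.
Because {HireDate} is non-prime and the left side of DeptID, Location -> HireDate is not a superkey, the relation is not in 3NF.
Since {Location} ⊂ {Budget, DeptID, Location} and {Location}⁺ ⊇ {JobTitle} with {JobTitle} non-prime, there is a partial dependency; 2NF fails.

1NF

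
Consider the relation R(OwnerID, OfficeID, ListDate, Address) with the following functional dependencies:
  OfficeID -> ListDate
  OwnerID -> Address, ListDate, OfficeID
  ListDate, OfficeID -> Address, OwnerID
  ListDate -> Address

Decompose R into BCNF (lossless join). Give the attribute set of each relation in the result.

{Address, ListDate}; {ListDate, OfficeID, OwnerID}

Candidate keys of the original relation: {OfficeID}, {OwnerID}.
{Address, ListDate, OfficeID, OwnerID}: {ListDate} determines {Address, ListDate} here but is not a superkey — split on ListDate -> Address, giving {Address, ListDate} and {ListDate, OfficeID, OwnerID}.
{Address, ListDate} has no BCNF violation.
{ListDate, OfficeID, OwnerID} has no BCNF violation.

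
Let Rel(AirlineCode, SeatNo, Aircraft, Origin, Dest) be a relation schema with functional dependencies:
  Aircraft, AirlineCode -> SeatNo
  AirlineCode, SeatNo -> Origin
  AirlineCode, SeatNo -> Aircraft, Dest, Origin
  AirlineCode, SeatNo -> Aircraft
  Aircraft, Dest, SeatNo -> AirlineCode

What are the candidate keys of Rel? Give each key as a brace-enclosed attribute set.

{Aircraft, AirlineCode}⁺ = {Aircraft, AirlineCode, Dest, Origin, SeatNo}, which is every attribute, so {Aircraft, AirlineCode} is a candidate key.
{AirlineCode, SeatNo}⁺ = {Aircraft, AirlineCode, Dest, Origin, SeatNo}, which is every attribute, so {AirlineCode, SeatNo} is a candidate key.
{Aircraft, Dest, SeatNo}⁺ = {Aircraft, AirlineCode, Dest, Origin, SeatNo}, which is every attribute, so {Aircraft, Dest, SeatNo} is a candidate key.
No proper subset of any of these is a key, and no other minimal superkey exists.

{Aircraft, AirlineCode}, {Aircraft, Dest, SeatNo}, {AirlineCode, SeatNo}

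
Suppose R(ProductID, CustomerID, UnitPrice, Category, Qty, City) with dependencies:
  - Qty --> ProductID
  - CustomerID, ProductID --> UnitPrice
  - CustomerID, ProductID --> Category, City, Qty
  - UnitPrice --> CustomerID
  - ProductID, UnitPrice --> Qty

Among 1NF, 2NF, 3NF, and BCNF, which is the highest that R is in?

Candidate keys: {CustomerID, ProductID}, {CustomerID, Qty}, {ProductID, UnitPrice}, {Qty, UnitPrice}. Prime attributes: {CustomerID, ProductID, Qty, UnitPrice}.
Qty --> ProductID: {Qty}⁺ = {ProductID, Qty}, which is not all of the attributes, so the left side is not a superkey — BCNF is violated.
Since {ProductID} ⊆ prime attributes and every other non-superkey FD also has a prime right side, the schema is in 3NF.

3NF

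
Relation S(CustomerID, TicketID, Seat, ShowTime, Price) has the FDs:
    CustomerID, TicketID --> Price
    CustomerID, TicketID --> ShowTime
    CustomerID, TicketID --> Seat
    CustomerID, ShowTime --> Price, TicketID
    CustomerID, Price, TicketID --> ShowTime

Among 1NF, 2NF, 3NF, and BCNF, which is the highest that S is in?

Candidate keys: {CustomerID, ShowTime}, {CustomerID, TicketID}. Prime attributes: {CustomerID, ShowTime, TicketID}.
Every FD has a superkey on the left, so the relation is in BCNF.

BCNF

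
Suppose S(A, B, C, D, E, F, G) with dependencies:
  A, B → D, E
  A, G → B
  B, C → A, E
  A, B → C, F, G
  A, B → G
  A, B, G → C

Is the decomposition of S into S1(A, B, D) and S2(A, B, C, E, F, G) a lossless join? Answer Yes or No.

Common attributes: {A, B}; their closure is {A, B, C, D, E, F, G}.
S1 is contained in that closure, so S1 ∩ S2 → S1 holds and the join is lossless.

Yes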